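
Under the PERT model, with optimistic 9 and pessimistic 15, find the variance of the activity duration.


σ² = ((p - o) / 6)² = (p - o)² / 36
= (15 - 9)² / 36
= 6² / 36
= 36 / 36
= 1.0000


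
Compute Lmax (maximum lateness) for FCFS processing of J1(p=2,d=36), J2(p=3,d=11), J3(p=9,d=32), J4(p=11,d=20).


Lateness per job (L = C - d):
  J1: C=2, d=36, L=-34
  J2: C=5, d=11, L=-6
  J3: C=14, d=32, L=-18
  J4: C=25, d=20, L=5
Lmax = max(-34, -6, -18, 5)
= 5


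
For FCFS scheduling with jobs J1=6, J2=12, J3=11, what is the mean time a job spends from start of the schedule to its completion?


Completion times:
  J1: completes at 6
  J2: completes at 18
  J3: completes at 29
Sum = 53
Average = 53/3
= 17.67


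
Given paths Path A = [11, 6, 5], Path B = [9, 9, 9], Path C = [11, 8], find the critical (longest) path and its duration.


Path A: 11 + 6 + 5 = 22
Path B: 9 + 9 + 9 = 27
Path C: 11 + 8 = 19
Critical path = longest = max(22, 27, 19)
= 27 (Path B)


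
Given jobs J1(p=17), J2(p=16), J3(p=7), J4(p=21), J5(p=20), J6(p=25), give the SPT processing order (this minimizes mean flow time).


SPT: sort by shortest processing time
  J3: p=7
  J2: p=16
  J1: p=17
  J5: p=20
  J4: p=21
  J6: p=25
Order: J3 → J2 → J1 → J5 → J4 → J6


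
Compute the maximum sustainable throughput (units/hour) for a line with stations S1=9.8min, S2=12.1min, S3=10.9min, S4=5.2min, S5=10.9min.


Bottleneck = longest station time
Station times: [9.8, 12.1, 10.9, 5.2, 10.9]
Max = 12.1 min
Rate = 60 / 12.1
= 4.96 units/hour (bottleneck: 12.1min)


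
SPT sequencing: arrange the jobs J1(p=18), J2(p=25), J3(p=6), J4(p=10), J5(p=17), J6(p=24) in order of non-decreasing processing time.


SPT: sort by shortest processing time
  J3: p=6
  J4: p=10
  J5: p=17
  J1: p=18
  J6: p=24
  J2: p=25
Order: J3 → J4 → J5 → J1 → J6 → J2


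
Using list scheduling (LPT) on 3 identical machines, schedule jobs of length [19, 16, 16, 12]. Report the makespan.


Jobs (LPT sorted): [19, 16, 16, 12]
Machines: 3
  J=19 → Machine 1 (load: 0+19=19)
  J=16 → Machine 2 (load: 0+16=16)
  J=16 → Machine 3 (load: 0+16=16)
  J=12 → Machine 2 (load: 16+12=28)
Machine loads: [19, 28, 16]
Makespan = max = 28 time units


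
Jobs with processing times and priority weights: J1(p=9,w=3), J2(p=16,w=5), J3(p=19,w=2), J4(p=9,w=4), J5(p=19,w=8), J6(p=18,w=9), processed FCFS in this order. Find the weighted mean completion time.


Completion times:
  J1: C=9, w×C=3×9=27
  J2: C=25, w×C=5×25=125
  J3: C=44, w×C=2×44=88
  J4: C=53, w×C=4×53=212
  J5: C=72, w×C=8×72=576
  J6: C=90, w×C=9×90=810
Sum w×C = 1838
Sum w = 31
Weighted avg = 1838/31
= 59.29


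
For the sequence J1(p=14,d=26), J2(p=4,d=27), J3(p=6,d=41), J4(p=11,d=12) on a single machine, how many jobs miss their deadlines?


Completion vs due date:
  J1: C=14, d=26 → on time
  J2: C=18, d=27 → on time
  J3: C=24, d=41 → on time
  J4: C=35, d=12 → TARDY
Tardy jobs: J4
Count = 1


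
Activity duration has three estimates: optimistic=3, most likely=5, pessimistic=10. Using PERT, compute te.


te = (o + 4m + p) / 6
= (3 + 4×5 + 10) / 6
= (3 + 20 + 10) / 6
= 33 / 6
= 5.50


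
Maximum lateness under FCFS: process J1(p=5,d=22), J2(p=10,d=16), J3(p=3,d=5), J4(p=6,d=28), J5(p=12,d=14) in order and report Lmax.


Lateness per job (L = C - d):
  J1: C=5, d=22, L=-17
  J2: C=15, d=16, L=-1
  J3: C=18, d=5, L=13
  J4: C=24, d=28, L=-4
  J5: C=36, d=14, L=22
Lmax = max(-17, -1, 13, -4, 22)
= 22


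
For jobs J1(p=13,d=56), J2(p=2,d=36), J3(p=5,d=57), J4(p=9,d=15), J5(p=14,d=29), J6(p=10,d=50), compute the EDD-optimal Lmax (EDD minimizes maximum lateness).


EDD order: J4 → J5 → J2 → J6 → J1 → J3
Completion and lateness:
  J4: C=9, d=15, L=9-15=-6
  J5: C=23, d=29, L=23-29=-6
  J2: C=25, d=36, L=25-36=-11
  J6: C=35, d=50, L=35-50=-15
  J1: C=48, d=56, L=48-56=-8
  J3: C=53, d=57, L=53-57=-4
Lmax = max(-6, -6, -11, -15, -8, -4)
= -4


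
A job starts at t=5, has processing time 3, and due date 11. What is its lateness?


Completion = 5 + 3 = 8
Lateness = C - d = 8 - 11
= -3


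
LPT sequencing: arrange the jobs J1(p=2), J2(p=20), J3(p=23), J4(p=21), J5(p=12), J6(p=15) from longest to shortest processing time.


LPT: sort by longest processing time first
  J3: p=23
  J4: p=21
  J2: p=20
  J6: p=15
  J5: p=12
  J1: p=2
Order: J3 → J4 → J2 → J6 → J5 → J1


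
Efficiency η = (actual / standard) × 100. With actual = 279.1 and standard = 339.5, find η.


Efficiency = (actual / standard) × 100
= (279.1 / 339.5) × 100
= 82.2%


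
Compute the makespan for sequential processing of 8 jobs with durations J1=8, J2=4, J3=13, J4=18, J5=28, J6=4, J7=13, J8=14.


Sequential makespan: sum all processing times
= 8 + 4 + 13 + 18 + 28 + 4 + 13 + 14
= 102 time units


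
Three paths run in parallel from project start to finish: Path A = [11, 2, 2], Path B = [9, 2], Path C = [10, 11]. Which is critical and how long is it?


Path A: 11 + 2 + 2 = 15
Path B: 9 + 2 = 11
Path C: 10 + 11 = 21
Critical path = longest = max(15, 11, 21)
= 21 (Path C)


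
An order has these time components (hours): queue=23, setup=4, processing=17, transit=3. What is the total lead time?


Lead time = queue + setup + processing + transit
= 23 + 4 + 17 + 3
= 47 hours


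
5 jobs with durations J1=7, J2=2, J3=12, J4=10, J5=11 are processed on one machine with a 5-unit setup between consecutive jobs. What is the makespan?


Makespan = Σ processing + (n-1) × setup
= (7 + 2 + 12 + 10 + 11) + (5-1)×5
= 42 + 20
= 62 time units


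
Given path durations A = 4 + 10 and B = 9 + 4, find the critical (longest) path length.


Path A: 4 + 10 = 14
Path B: 9 + 4 = 13
Critical path = longest = max(14, 13)
= 14 (Path A)


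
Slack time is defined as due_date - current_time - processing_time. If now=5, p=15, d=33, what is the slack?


Slack = due - current_time - processing
= 33 - 5 - 15
= 13


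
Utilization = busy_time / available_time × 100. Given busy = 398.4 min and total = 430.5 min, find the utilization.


Utilization = busy / total × 100
= 398.4 / 430.5 × 100
= 92.5%


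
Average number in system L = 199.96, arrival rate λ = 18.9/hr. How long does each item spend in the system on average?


Little's law: L = λW → W = L / λ
= 199.96 / 18.9
= 10.58 hours


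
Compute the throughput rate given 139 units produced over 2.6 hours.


Throughput = units / time
= 139 / 2.6
= 53.5 units/hour


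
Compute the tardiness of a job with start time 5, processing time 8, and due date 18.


Completion = start + processing = 5 + 8 = 13
Tardiness = max(0, C - d) = max(0, 13 - 18)
= max(0, -5)
= 0


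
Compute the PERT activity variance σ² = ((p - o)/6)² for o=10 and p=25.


σ² = ((p - o) / 6)² = (p - o)² / 36
= (25 - 10)² / 36
= 15² / 36
= 225 / 36
= 6.2500


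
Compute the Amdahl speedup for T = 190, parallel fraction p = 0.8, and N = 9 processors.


Amdahl's law: T_p = T × ((1-p) + p/N)
= 190 × ((1-0.8) + 0.8/9)
= 190 × (0.20 + 0.0889)
= 190 × 0.2889
= 54.89
Speedup = 190/54.89
= 3.46×


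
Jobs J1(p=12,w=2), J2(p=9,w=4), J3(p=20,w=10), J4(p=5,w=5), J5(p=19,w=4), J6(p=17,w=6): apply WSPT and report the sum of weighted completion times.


WSPT order (by p/w): J4 → J3 → J2 → J6 → J5 → J1
  J4: C=5, w·C=5×5=25
  J3: C=25, w·C=10×25=250
  J2: C=34, w·C=4×34=136
  J6: C=51, w·C=6×51=306
  J5: C=70, w·C=4×70=280
  J1: C=82, w·C=2×82=164
Σ w·C = 1161
= 1161


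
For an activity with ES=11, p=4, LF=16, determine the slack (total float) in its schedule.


EF = ES + duration = 11 + 4 = 15
LS = LF - duration = 16 - 4 = 12
Total Float = LF - EF = 16 - 15
(or LS - ES = 12 - 11)
= 1


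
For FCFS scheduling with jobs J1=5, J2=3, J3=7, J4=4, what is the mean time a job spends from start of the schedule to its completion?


Completion times:
  J1: completes at 5
  J2: completes at 8
  J3: completes at 15
  J4: completes at 19
Sum = 47
Average = 47/4
= 11.75


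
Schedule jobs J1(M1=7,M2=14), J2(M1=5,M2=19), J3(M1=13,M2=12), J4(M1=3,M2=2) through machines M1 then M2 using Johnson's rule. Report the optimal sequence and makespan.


Johnson's rule:
Group 1 (M1≤M2, sort by M1): ['J2', 'J1']
Group 2 (M1>M2, sort desc M2): ['J3', 'J4']
Sequence: J2 → J1 → J3 → J4
Makespan calculation:
  J2: M1 done=5, M2 done=24
  J1: M1 done=12, M2 done=38
  J3: M1 done=25, M2 done=50
  J4: M1 done=28, M2 done=52
= Sequence: J2 → J1 → J3 → J4, Makespan: 52


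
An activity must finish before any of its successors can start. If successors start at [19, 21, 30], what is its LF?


LF = min of all successor start times
Successors start at: [19, 21, 30]
LF = min(19, 21, 30)
= 19


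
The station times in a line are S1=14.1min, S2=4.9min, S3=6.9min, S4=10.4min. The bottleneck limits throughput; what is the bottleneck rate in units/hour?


Bottleneck = longest station time
Station times: [14.1, 4.9, 6.9, 10.4]
Max = 14.1 min
Rate = 60 / 14.1
= 4.26 units/hour (bottleneck: 14.1min)


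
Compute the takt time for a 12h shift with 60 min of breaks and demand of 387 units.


Available = 12×60 - 60 = 660 min
Takt time = 660 / 387
= 1.71 min/unit


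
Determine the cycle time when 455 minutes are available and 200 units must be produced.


Cycle time = available time / demand
= 455 / 200
= 2.27 min/unit


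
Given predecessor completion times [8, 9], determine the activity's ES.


ES = max of all predecessor completion times
Predecessors: [8, 9]
ES = max(8, 9)
= 9


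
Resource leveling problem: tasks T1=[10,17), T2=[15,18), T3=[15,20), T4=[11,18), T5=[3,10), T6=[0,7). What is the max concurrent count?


Check each time point for overlaps:
  t=15: 4 tasks active (T1, T2, T3, T4)
Max concurrent = 4


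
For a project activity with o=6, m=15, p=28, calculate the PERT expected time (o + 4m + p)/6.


te = (o + 4m + p) / 6
= (6 + 4×15 + 28) / 6
= (6 + 60 + 28) / 6
= 94 / 6
= 15.67


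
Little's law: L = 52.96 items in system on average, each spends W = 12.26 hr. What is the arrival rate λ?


Little's law: L = λW → λ = L / W
= 52.96 / 12.26
= 4.32 per hour


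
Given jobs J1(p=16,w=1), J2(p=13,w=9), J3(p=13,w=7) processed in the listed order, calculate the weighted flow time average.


Completion times:
  J1: C=16, w×C=1×16=16
  J2: C=29, w×C=9×29=261
  J3: C=42, w×C=7×42=294
Sum w×C = 571
Sum w = 17
Weighted avg = 571/17
= 33.59


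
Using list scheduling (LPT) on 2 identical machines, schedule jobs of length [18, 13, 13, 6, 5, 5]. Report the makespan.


Jobs (LPT sorted): [18, 13, 13, 6, 5, 5]
Machines: 2
  J=18 → Machine 1 (load: 0+18=18)
  J=13 → Machine 2 (load: 0+13=13)
  J=13 → Machine 2 (load: 13+13=26)
  J=6 → Machine 1 (load: 18+6=24)
  J=5 → Machine 1 (load: 24+5=29)
  J=5 → Machine 2 (load: 26+5=31)
Machine loads: [29, 31]
Makespan = max = 31 time units


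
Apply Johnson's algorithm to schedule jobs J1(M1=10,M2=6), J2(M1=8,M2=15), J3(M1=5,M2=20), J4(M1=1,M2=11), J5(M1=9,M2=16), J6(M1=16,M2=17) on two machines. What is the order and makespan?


Johnson's rule:
Group 1 (M1≤M2, sort by M1): ['J4', 'J3', 'J2', 'J5', 'J6']
Group 2 (M1>M2, sort desc M2): ['J1']
Sequence: J4 → J3 → J2 → J5 → J6 → J1
Makespan calculation:
  J4: M1 done=1, M2 done=12
  J3: M1 done=6, M2 done=32
  J2: M1 done=14, M2 done=47
  J5: M1 done=23, M2 done=63
  J6: M1 done=39, M2 done=80
  J1: M1 done=49, M2 done=86
= Sequence: J4 → J3 → J2 → J5 → J6 → J1, Makespan: 86


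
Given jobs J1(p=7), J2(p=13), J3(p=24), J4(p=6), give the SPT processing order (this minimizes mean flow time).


SPT: sort by shortest processing time
  J4: p=6
  J1: p=7
  J2: p=13
  J3: p=24
Order: J4 → J1 → J2 → J3


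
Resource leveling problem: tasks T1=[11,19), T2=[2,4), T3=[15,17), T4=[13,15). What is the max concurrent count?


Check each time point for overlaps:
  t=13: 2 tasks active (T1, T4)
Max concurrent = 2


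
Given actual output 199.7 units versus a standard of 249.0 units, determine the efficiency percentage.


Efficiency = (actual / standard) × 100
= (199.7 / 249.0) × 100
= 80.2%


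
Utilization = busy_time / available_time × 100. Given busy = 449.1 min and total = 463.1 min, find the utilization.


Utilization = busy / total × 100
= 449.1 / 463.1 × 100
= 97.0%


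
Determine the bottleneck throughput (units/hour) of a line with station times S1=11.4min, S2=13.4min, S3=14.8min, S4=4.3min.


Bottleneck = longest station time
Station times: [11.4, 13.4, 14.8, 4.3]
Max = 14.8 min
Rate = 60 / 14.8
= 4.05 units/hour (bottleneck: 14.8min)


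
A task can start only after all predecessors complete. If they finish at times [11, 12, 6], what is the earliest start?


ES = max of all predecessor completion times
Predecessors: [11, 12, 6]
ES = max(11, 12, 6)
= 12


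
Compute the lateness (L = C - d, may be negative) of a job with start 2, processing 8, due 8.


Completion = 2 + 8 = 10
Lateness = C - d = 10 - 8
= 2


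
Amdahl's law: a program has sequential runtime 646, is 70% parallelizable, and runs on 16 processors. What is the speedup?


Amdahl's law: T_p = T × ((1-p) + p/N)
= 646 × ((1-0.7) + 0.7/16)
= 646 × (0.30 + 0.0437)
= 646 × 0.3438
= 222.06
Speedup = 646/222.06
= 2.91×


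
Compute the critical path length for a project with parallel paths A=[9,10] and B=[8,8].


Path A: 9 + 10 = 19
Path B: 8 + 8 = 16
Critical path = longest = max(19, 16)
= 19 (Path A)


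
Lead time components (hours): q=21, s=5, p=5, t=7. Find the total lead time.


Lead time = queue + setup + processing + transit
= 21 + 5 + 5 + 7
= 38 hours


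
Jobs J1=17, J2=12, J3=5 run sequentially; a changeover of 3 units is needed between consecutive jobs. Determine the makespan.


Makespan = Σ processing + (n-1) × setup
= (17 + 12 + 5) + (3-1)×3
= 34 + 6
= 40 time units


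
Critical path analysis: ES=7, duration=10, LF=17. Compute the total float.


EF = ES + duration = 7 + 10 = 17
LS = LF - duration = 17 - 10 = 7
Total Float = LF - EF = 17 - 17
(or LS - ES = 7 - 7)
= 0


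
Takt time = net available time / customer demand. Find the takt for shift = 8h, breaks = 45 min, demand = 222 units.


Available = 8×60 - 45 = 435 min
Takt time = 435 / 222
= 1.96 min/unit


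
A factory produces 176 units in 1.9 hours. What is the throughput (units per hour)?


Throughput = units / time
= 176 / 1.9
= 92.6 units/hour


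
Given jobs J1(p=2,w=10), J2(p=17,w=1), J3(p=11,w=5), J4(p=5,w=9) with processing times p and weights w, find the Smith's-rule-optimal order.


WSPT (Smith's rule): sort by p/w ascending
  J1: p/w = 2/10 = 0.200
  J4: p/w = 5/9 = 0.556
  J3: p/w = 11/5 = 2.200
  J2: p/w = 17/1 = 17.000
Order: J1 → J4 → J3 → J2


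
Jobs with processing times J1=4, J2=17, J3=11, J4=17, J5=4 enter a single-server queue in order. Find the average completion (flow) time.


Completion times:
  J1: completes at 4
  J2: completes at 21
  J3: completes at 32
  J4: completes at 49
  J5: completes at 53
Sum = 159
Average = 159/5
= 31.80


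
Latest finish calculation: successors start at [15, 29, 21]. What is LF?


LF = min of all successor start times
Successors start at: [15, 29, 21]
LF = min(15, 29, 21)
= 15


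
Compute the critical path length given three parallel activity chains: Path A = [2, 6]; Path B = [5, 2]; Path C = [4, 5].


Path A: 2 + 6 = 8
Path B: 5 + 2 = 7
Path C: 4 + 5 = 9
Critical path = longest = max(8, 7, 9)
= 9 (Path C)


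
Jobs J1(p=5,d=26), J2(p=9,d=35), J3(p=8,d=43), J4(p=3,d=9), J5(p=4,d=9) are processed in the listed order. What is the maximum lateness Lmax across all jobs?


Lateness per job (L = C - d):
  J1: C=5, d=26, L=-21
  J2: C=14, d=35, L=-21
  J3: C=22, d=43, L=-21
  J4: C=25, d=9, L=16
  J5: C=29, d=9, L=20
Lmax = max(-21, -21, -21, 16, 20)
= 20


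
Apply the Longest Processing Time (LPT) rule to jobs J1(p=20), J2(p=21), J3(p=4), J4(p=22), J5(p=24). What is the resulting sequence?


LPT: sort by longest processing time first
  J5: p=24
  J4: p=22
  J2: p=21
  J1: p=20
  J3: p=4
Order: J5 → J4 → J2 → J1 → J3


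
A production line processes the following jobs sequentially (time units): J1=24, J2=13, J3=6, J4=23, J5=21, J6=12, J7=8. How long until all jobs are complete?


Sequential makespan: sum all processing times
= 24 + 13 + 6 + 23 + 21 + 12 + 8
= 107 time units


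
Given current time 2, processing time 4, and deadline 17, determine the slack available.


Slack = due - current_time - processing
= 17 - 2 - 4
= 11


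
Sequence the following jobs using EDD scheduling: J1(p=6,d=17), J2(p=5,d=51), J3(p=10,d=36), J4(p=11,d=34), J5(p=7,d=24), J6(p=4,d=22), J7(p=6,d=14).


EDD: sort by earliest due date
  J7: d=14, p=6
  J1: d=17, p=6
  J6: d=22, p=4
  J5: d=24, p=7
  J4: d=34, p=11
  J3: d=36, p=10
  J2: d=51, p=5
Order: J7 → J1 → J6 → J5 → J4 → J3 → J2


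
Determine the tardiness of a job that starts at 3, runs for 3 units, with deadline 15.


Completion = start + processing = 3 + 3 = 6
Tardiness = max(0, C - d) = max(0, 6 - 15)
= max(0, -9)
= 0


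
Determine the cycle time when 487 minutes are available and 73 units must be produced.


Cycle time = available time / demand
= 487 / 73
= 6.67 min/unit


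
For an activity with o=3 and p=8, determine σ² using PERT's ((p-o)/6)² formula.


σ² = ((p - o) / 6)² = (p - o)² / 36
= (8 - 3)² / 36
= 5² / 36
= 25 / 36
= 0.6944


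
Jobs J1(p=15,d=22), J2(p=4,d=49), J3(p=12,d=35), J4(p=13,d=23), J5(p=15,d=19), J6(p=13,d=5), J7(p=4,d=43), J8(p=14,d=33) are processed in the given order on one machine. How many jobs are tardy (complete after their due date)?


Completion vs due date:
  J1: C=15, d=22 → on time
  J2: C=19, d=49 → on time
  J3: C=31, d=35 → on time
  J4: C=44, d=23 → TARDY
  J5: C=59, d=19 → TARDY
  J6: C=72, d=5 → TARDY
  J7: C=76, d=43 → TARDY
  J8: C=90, d=33 → TARDY
Tardy jobs: J4, J5, J6, J7, J8
Count = 5


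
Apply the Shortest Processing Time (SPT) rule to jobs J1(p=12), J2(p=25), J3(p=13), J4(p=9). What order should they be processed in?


SPT: sort by shortest processing time
  J4: p=9
  J1: p=12
  J3: p=13
  J2: p=25
Order: J4 → J1 → J3 → J2


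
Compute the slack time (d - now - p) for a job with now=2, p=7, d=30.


Slack = due - current_time - processing
= 30 - 2 - 7
= 21


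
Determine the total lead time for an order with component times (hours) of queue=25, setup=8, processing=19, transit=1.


Lead time = queue + setup + processing + transit
= 25 + 8 + 19 + 1
= 53 hours


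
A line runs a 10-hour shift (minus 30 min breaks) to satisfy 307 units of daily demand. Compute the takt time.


Available = 10×60 - 30 = 570 min
Takt time = 570 / 307
= 1.86 min/unit


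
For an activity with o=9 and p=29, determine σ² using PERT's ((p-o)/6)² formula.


σ² = ((p - o) / 6)² = (p - o)² / 36
= (29 - 9)² / 36
= 20² / 36
= 400 / 36
= 11.1111


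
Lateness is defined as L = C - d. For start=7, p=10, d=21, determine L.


Completion = 7 + 10 = 17
Lateness = C - d = 17 - 21
= -4


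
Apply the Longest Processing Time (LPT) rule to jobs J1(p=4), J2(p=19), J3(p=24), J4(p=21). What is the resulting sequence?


LPT: sort by longest processing time first
  J3: p=24
  J4: p=21
  J2: p=19
  J1: p=4
Order: J3 → J4 → J2 → J1


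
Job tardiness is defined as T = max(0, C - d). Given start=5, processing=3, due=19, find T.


Completion = start + processing = 5 + 3 = 8
Tardiness = max(0, C - d) = max(0, 8 - 19)
= max(0, -11)
= 0


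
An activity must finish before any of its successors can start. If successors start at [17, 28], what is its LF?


LF = min of all successor start times
Successors start at: [17, 28]
LF = min(17, 28)
= 17


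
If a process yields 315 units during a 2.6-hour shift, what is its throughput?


Throughput = units / time
= 315 / 2.6
= 121.2 units/hour


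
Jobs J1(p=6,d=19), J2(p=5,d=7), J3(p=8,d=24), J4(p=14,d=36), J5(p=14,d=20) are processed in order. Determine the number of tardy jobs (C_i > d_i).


Completion vs due date:
  J1: C=6, d=19 → on time
  J2: C=11, d=7 → TARDY
  J3: C=19, d=24 → on time
  J4: C=33, d=36 → on time
  J5: C=47, d=20 → TARDY
Tardy jobs: J2, J5
Count = 2


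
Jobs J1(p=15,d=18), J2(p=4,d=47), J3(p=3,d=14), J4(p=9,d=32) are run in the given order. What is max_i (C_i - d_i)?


Lateness per job (L = C - d):
  J1: C=15, d=18, L=-3
  J2: C=19, d=47, L=-28
  J3: C=22, d=14, L=8
  J4: C=31, d=32, L=-1
Lmax = max(-3, -28, 8, -1)
= 8


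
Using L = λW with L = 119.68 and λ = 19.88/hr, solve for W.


Little's law: L = λW → W = L / λ
= 119.68 / 19.88
= 6.02 hours


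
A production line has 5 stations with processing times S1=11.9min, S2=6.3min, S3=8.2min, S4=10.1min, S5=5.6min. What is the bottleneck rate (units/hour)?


Bottleneck = longest station time
Station times: [11.9, 6.3, 8.2, 10.1, 5.6]
Max = 11.9 min
Rate = 60 / 11.9
= 5.04 units/hour (bottleneck: 11.9min)


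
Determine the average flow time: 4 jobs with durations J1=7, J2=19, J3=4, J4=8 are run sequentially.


Completion times:
  J1: completes at 7
  J2: completes at 26
  J3: completes at 30
  J4: completes at 38
Sum = 101
Average = 101/4
= 25.25


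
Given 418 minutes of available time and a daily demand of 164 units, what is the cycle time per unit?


Cycle time = available time / demand
= 418 / 164
= 2.55 min/unit


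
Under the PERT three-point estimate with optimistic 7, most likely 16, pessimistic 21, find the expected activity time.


te = (o + 4m + p) / 6
= (7 + 4×16 + 21) / 6
= (7 + 64 + 21) / 6
= 92 / 6
= 15.33


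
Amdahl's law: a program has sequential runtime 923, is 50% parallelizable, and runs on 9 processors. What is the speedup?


Amdahl's law: T_p = T × ((1-p) + p/N)
= 923 × ((1-0.5) + 0.5/9)
= 923 × (0.50 + 0.0556)
= 923 × 0.5556
= 512.78
Speedup = 923/512.78
= 1.80×


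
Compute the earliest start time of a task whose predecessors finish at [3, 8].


ES = max of all predecessor completion times
Predecessors: [3, 8]
ES = max(3, 8)
= 8


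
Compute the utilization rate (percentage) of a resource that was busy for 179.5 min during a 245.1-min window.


Utilization = busy / total × 100
= 179.5 / 245.1 × 100
= 73.2%


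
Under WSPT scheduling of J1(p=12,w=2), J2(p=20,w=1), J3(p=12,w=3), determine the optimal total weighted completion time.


WSPT order (by p/w): J3 → J1 → J2
  J3: C=12, w·C=3×12=36
  J1: C=24, w·C=2×24=48
  J2: C=44, w·C=1×44=44
Σ w·C = 128
= 128


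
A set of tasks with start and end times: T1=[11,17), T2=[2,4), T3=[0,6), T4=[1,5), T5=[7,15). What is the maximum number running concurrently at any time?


Check each time point for overlaps:
  t=2: 3 tasks active (T2, T3, T4)
Max concurrent = 3


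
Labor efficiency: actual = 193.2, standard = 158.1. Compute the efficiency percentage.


Efficiency = (actual / standard) × 100
= (193.2 / 158.1) × 100
= 122.2%


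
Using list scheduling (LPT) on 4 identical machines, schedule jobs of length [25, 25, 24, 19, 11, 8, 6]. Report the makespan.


Jobs (LPT sorted): [25, 25, 24, 19, 11, 8, 6]
Machines: 4
  J=25 → Machine 1 (load: 0+25=25)
  J=25 → Machine 2 (load: 0+25=25)
  J=24 → Machine 3 (load: 0+24=24)
  J=19 → Machine 4 (load: 0+19=19)
  J=11 → Machine 4 (load: 19+11=30)
  J=8 → Machine 3 (load: 24+8=32)
  J=6 → Machine 1 (load: 25+6=31)
Machine loads: [31, 25, 32, 30]
Makespan = max = 32 time units


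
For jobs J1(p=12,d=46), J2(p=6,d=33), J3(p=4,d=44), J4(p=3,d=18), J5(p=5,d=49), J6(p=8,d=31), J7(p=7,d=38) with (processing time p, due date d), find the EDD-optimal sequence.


EDD: sort by earliest due date
  J4: d=18, p=3
  J6: d=31, p=8
  J2: d=33, p=6
  J7: d=38, p=7
  J3: d=44, p=4
  J1: d=46, p=12
  J5: d=49, p=5
Order: J4 → J6 → J2 → J7 → J3 → J1 → J5


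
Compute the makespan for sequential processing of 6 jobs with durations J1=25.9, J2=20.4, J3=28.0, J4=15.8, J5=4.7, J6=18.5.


Sequential makespan: sum all processing times
= 25.9 + 20.4 + 28.0 + 15.8 + 4.7 + 18.5
= 113.3 time units


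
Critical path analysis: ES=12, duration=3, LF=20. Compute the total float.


EF = ES + duration = 12 + 3 = 15
LS = LF - duration = 20 - 3 = 17
Total Float = LF - EF = 20 - 15
(or LS - ES = 17 - 12)
= 5


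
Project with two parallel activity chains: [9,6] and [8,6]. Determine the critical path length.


Path A: 9 + 6 = 15
Path B: 8 + 6 = 14
Critical path = longest = max(15, 14)
= 15 (Path A)


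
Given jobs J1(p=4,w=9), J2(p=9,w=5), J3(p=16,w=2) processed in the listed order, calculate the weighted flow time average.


Completion times:
  J1: C=4, w×C=9×4=36
  J2: C=13, w×C=5×13=65
  J3: C=29, w×C=2×29=58
Sum w×C = 159
Sum w = 16
Weighted avg = 159/16
= 9.94


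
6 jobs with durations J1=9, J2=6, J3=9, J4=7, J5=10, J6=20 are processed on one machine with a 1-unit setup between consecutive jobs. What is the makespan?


Makespan = Σ processing + (n-1) × setup
= (9 + 6 + 9 + 7 + 10 + 20) + (6-1)×1
= 61 + 5
= 66 time units


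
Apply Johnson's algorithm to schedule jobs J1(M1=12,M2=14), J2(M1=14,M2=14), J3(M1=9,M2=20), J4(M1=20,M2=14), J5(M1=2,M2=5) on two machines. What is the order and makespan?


Johnson's rule:
Group 1 (M1≤M2, sort by M1): ['J5', 'J3', 'J1', 'J2']
Group 2 (M1>M2, sort desc M2): ['J4']
Sequence: J5 → J3 → J1 → J2 → J4
Makespan calculation:
  J5: M1 done=2, M2 done=7
  J3: M1 done=11, M2 done=31
  J1: M1 done=23, M2 done=45
  J2: M1 done=37, M2 done=59
  J4: M1 done=57, M2 done=73
= Sequence: J5 → J3 → J1 → J2 → J4, Makespan: 73


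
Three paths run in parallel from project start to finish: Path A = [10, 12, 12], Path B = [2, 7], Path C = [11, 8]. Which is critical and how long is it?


Path A: 10 + 12 + 12 = 34
Path B: 2 + 7 = 9
Path C: 11 + 8 = 19
Critical path = longest = max(34, 9, 19)
= 34 (Path A)


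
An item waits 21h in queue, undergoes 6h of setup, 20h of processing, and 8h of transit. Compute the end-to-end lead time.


Lead time = queue + setup + processing + transit
= 21 + 6 + 20 + 8
= 55 hours


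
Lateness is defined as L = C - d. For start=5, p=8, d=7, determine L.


Completion = 5 + 8 = 13
Lateness = C - d = 13 - 7
= 6


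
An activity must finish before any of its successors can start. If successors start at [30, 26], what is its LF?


LF = min of all successor start times
Successors start at: [30, 26]
LF = min(30, 26)
= 26


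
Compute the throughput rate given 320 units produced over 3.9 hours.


Throughput = units / time
= 320 / 3.9
= 82.1 units/hour


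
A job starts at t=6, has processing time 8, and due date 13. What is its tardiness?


Completion = start + processing = 6 + 8 = 14
Tardiness = max(0, C - d) = max(0, 14 - 13)
= max(0, 1)
= 1


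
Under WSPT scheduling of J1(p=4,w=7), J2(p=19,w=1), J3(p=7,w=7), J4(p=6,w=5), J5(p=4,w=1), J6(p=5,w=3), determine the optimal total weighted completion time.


WSPT order (by p/w): J1 → J3 → J4 → J6 → J5 → J2
  J1: C=4, w·C=7×4=28
  J3: C=11, w·C=7×11=77
  J4: C=17, w·C=5×17=85
  J6: C=22, w·C=3×22=66
  J5: C=26, w·C=1×26=26
  J2: C=45, w·C=1×45=45
Σ w·C = 327
= 327


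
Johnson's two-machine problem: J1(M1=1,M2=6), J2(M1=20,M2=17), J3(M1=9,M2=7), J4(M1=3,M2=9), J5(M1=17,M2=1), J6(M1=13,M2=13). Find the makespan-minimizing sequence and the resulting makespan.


Johnson's rule:
Group 1 (M1≤M2, sort by M1): ['J1', 'J4', 'J6']
Group 2 (M1>M2, sort desc M2): ['J2', 'J3', 'J5']
Sequence: J1 → J4 → J6 → J2 → J3 → J5
Makespan calculation:
  J1: M1 done=1, M2 done=7
  J4: M1 done=4, M2 done=16
  J6: M1 done=17, M2 done=30
  J2: M1 done=37, M2 done=54
  J3: M1 done=46, M2 done=61
  J5: M1 done=63, M2 done=64
= Sequence: J1 → J4 → J6 → J2 → J3 → J5, Makespan: 64


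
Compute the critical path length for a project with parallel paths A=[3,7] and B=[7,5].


Path A: 3 + 7 = 10
Path B: 7 + 5 = 12
Critical path = longest = max(10, 12)
= 12 (Path B)


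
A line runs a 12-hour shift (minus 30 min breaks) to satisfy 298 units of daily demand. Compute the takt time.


Available = 12×60 - 30 = 690 min
Takt time = 690 / 298
= 2.32 min/unit


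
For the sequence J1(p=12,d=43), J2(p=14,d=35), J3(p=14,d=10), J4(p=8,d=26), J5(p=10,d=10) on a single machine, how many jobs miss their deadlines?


Completion vs due date:
  J1: C=12, d=43 → on time
  J2: C=26, d=35 → on time
  J3: C=40, d=10 → TARDY
  J4: C=48, d=26 → TARDY
  J5: C=58, d=10 → TARDY
Tardy jobs: J3, J4, J5
Count = 3


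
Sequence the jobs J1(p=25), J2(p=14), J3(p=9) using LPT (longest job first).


LPT: sort by longest processing time first
  J1: p=25
  J2: p=14
  J3: p=9
Order: J1 → J2 → J3


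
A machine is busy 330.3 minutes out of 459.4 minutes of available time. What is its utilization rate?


Utilization = busy / total × 100
= 330.3 / 459.4 × 100
= 71.9%


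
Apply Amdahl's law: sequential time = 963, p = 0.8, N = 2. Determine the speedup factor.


Amdahl's law: T_p = T × ((1-p) + p/N)
= 963 × ((1-0.8) + 0.8/2)
= 963 × (0.20 + 0.4000)
= 963 × 0.6000
= 577.80
Speedup = 963/577.80
= 1.67×


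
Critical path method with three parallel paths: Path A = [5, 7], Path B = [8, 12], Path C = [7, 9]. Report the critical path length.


Path A: 5 + 7 = 12
Path B: 8 + 12 = 20
Path C: 7 + 9 = 16
Critical path = longest = max(12, 20, 16)
= 20 (Path B)


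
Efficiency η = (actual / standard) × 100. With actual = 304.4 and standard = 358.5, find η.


Efficiency = (actual / standard) × 100
= (304.4 / 358.5) × 100
= 84.9%


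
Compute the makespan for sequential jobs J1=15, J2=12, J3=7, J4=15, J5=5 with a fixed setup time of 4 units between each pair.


Makespan = Σ processing + (n-1) × setup
= (15 + 12 + 7 + 15 + 5) + (5-1)×4
= 54 + 16
= 70 time units


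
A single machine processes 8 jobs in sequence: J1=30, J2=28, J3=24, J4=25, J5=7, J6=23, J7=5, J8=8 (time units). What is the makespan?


Sequential makespan: sum all processing times
= 30 + 28 + 24 + 25 + 7 + 23 + 5 + 8
= 150 time units


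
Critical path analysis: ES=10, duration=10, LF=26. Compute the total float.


EF = ES + duration = 10 + 10 = 20
LS = LF - duration = 26 - 10 = 16
Total Float = LF - EF = 26 - 20
(or LS - ES = 16 - 10)
= 6


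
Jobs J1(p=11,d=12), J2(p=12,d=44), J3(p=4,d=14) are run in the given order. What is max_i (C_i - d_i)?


Lateness per job (L = C - d):
  J1: C=11, d=12, L=-1
  J2: C=23, d=44, L=-21
  J3: C=27, d=14, L=13
Lmax = max(-1, -21, 13)
= 13


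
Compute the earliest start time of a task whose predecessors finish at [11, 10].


ES = max of all predecessor completion times
Predecessors: [11, 10]
ES = max(11, 10)
= 11


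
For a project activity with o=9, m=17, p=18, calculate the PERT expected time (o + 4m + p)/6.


te = (o + 4m + p) / 6
= (9 + 4×17 + 18) / 6
= (9 + 68 + 18) / 6
= 95 / 6
= 15.83


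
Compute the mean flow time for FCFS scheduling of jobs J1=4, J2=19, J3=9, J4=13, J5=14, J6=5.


Completion times:
  J1: completes at 4
  J2: completes at 23
  J3: completes at 32
  J4: completes at 45
  J5: completes at 59
  J6: completes at 64
Sum = 227
Average = 227/6
= 37.83


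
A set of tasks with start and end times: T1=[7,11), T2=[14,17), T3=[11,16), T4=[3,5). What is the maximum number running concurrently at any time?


Check each time point for overlaps:
  t=14: 2 tasks active (T2, T3)
Max concurrent = 2


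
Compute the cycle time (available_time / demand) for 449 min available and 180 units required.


Cycle time = available time / demand
= 449 / 180
= 2.49 min/unit


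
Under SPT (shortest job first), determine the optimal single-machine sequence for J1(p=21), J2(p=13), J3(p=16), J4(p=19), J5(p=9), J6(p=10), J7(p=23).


SPT: sort by shortest processing time
  J5: p=9
  J6: p=10
  J2: p=13
  J3: p=16
  J4: p=19
  J1: p=21
  J7: p=23
Order: J5 → J6 → J2 → J3 → J4 → J1 → J7


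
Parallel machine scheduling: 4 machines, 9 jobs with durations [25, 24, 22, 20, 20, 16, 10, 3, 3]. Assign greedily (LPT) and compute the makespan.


Jobs (LPT sorted): [25, 24, 22, 20, 20, 16, 10, 3, 3]
Machines: 4
  J=25 → Machine 1 (load: 0+25=25)
  J=24 → Machine 2 (load: 0+24=24)
  J=22 → Machine 3 (load: 0+22=22)
  J=20 → Machine 4 (load: 0+20=20)
  J=20 → Machine 4 (load: 20+20=40)
  J=16 → Machine 3 (load: 22+16=38)
  J=10 → Machine 2 (load: 24+10=34)
  J=3 → Machine 1 (load: 25+3=28)
  J=3 → Machine 1 (load: 28+3=31)
Machine loads: [31, 34, 38, 40]
Makespan = max = 40 time units


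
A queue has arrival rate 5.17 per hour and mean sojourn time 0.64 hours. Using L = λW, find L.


Little's law: L = λ × W
= 5.17 × 0.64
= 3.31


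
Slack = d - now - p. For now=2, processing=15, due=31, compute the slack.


Slack = due - current_time - processing
= 31 - 2 - 15
= 14


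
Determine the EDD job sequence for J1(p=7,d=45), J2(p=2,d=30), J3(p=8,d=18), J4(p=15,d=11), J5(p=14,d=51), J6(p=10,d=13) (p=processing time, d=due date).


EDD: sort by earliest due date
  J4: d=11, p=15
  J6: d=13, p=10
  J3: d=18, p=8
  J2: d=30, p=2
  J1: d=45, p=7
  J5: d=51, p=14
Order: J4 → J6 → J3 → J2 → J1 → J5


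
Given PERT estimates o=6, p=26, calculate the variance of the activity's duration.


σ² = ((p - o) / 6)² = (p - o)² / 36
= (26 - 6)² / 36
= 20² / 36
= 400 / 36
= 11.1111


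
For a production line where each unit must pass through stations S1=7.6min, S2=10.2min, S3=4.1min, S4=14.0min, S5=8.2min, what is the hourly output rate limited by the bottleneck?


Bottleneck = longest station time
Station times: [7.6, 10.2, 4.1, 14.0, 8.2]
Max = 14.0 min
Rate = 60 / 14.0
= 4.29 units/hour (bottleneck: 14.0min)


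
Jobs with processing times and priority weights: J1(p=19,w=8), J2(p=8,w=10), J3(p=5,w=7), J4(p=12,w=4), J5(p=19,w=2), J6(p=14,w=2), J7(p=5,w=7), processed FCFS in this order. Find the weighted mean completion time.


Completion times:
  J1: C=19, w×C=8×19=152
  J2: C=27, w×C=10×27=270
  J3: C=32, w×C=7×32=224
  J4: C=44, w×C=4×44=176
  J5: C=63, w×C=2×63=126
  J6: C=77, w×C=2×77=154
  J7: C=82, w×C=7×82=574
Sum w×C = 1676
Sum w = 40
Weighted avg = 1676/40
= 41.90


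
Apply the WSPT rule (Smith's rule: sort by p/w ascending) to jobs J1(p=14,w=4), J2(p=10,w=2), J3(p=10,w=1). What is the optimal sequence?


WSPT (Smith's rule): sort by p/w ascending
  J1: p/w = 14/4 = 3.500
  J2: p/w = 10/2 = 5.000
  J3: p/w = 10/1 = 10.000
Order: J1 → J2 → J3


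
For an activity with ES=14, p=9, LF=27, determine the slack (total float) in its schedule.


EF = ES + duration = 14 + 9 = 23
LS = LF - duration = 27 - 9 = 18
Total Float = LF - EF = 27 - 23
(or LS - ES = 18 - 14)
= 4


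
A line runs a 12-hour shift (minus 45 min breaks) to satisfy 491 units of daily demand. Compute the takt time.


Available = 12×60 - 45 = 675 min
Takt time = 675 / 491
= 1.37 min/unit


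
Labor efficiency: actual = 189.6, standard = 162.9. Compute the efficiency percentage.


Efficiency = (actual / standard) × 100
= (189.6 / 162.9) × 100
= 116.4%


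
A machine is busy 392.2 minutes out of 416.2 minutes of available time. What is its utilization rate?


Utilization = busy / total × 100
= 392.2 / 416.2 × 100
= 94.2%


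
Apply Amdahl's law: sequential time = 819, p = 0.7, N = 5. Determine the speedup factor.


Amdahl's law: T_p = T × ((1-p) + p/N)
= 819 × ((1-0.7) + 0.7/5)
= 819 × (0.30 + 0.1400)
= 819 × 0.4400
= 360.36
Speedup = 819/360.36
= 2.27×


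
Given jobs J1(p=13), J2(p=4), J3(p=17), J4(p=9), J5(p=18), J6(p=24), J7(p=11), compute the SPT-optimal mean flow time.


SPT order: J2 → J4 → J7 → J1 → J3 → J5 → J6
Completion times:
  J2: C=4
  J4: C=13
  J7: C=24
  J1: C=37
  J3: C=54
  J5: C=72
  J6: C=96
Sum = 300, n = 7
Mean flow = 300/7
= 42.86


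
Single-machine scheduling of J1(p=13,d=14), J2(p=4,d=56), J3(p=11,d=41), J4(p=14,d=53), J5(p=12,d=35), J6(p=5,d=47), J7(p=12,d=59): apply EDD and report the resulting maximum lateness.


EDD order: J1 → J5 → J3 → J6 → J4 → J2 → J7
Completion and lateness:
  J1: C=13, d=14, L=13-14=-1
  J5: C=25, d=35, L=25-35=-10
  J3: C=36, d=41, L=36-41=-5
  J6: C=41, d=47, L=41-47=-6
  J4: C=55, d=53, L=55-53=2
  J2: C=59, d=56, L=59-56=3
  J7: C=71, d=59, L=71-59=12
Lmax = max(-1, -10, -5, -6, 2, 3, 12)
= 12


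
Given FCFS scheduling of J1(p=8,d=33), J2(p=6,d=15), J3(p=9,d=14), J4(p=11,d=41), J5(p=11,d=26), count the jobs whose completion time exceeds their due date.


Completion vs due date:
  J1: C=8, d=33 → on time
  J2: C=14, d=15 → on time
  J3: C=23, d=14 → TARDY
  J4: C=34, d=41 → on time
  J5: C=45, d=26 → TARDY
Tardy jobs: J3, J5
Count = 2


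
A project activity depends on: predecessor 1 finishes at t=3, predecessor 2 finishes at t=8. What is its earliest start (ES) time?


ES = max of all predecessor completion times
Predecessors: [3, 8]
ES = max(3, 8)
= 8


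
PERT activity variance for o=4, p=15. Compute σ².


σ² = ((p - o) / 6)² = (p - o)² / 36
= (15 - 4)² / 36
= 11² / 36
= 121 / 36
= 3.3611


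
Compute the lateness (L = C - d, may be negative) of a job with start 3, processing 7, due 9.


Completion = 3 + 7 = 10
Lateness = C - d = 10 - 9
= 1


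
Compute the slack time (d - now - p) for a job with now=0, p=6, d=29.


Slack = due - current_time - processing
= 29 - 0 - 6
= 23


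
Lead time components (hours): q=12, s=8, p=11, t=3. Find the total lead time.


Lead time = queue + setup + processing + transit
= 12 + 8 + 11 + 3
= 34 hours


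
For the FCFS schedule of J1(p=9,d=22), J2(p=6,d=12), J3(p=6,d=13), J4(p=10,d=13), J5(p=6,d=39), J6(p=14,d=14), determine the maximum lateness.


Lateness per job (L = C - d):
  J1: C=9, d=22, L=-13
  J2: C=15, d=12, L=3
  J3: C=21, d=13, L=8
  J4: C=31, d=13, L=18
  J5: C=37, d=39, L=-2
  J6: C=51, d=14, L=37
Lmax = max(-13, 3, 8, 18, -2, 37)
= 37


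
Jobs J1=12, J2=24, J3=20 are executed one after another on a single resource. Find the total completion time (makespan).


Sequential makespan: sum all processing times
= 12 + 24 + 20
= 56 time units


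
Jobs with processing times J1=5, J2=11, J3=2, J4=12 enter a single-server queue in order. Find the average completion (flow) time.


Completion times:
  J1: completes at 5
  J2: completes at 16
  J3: completes at 18
  J4: completes at 30
Sum = 69
Average = 69/4
= 17.25


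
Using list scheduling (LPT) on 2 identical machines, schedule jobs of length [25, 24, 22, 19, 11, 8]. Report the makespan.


Jobs (LPT sorted): [25, 24, 22, 19, 11, 8]
Machines: 2
  J=25 → Machine 1 (load: 0+25=25)
  J=24 → Machine 2 (load: 0+24=24)
  J=22 → Machine 2 (load: 24+22=46)
  J=19 → Machine 1 (load: 25+19=44)
  J=11 → Machine 1 (load: 44+11=55)
  J=8 → Machine 2 (load: 46+8=54)
Machine loads: [55, 54]
Makespan = max = 55 time units


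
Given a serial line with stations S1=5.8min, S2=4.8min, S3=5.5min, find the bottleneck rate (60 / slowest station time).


Bottleneck = longest station time
Station times: [5.8, 4.8, 5.5]
Max = 5.8 min
Rate = 60 / 5.8
= 10.34 units/hour (bottleneck: 5.8min)


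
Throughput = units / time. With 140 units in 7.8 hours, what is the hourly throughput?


Throughput = units / time
= 140 / 7.8
= 17.9 units/hour


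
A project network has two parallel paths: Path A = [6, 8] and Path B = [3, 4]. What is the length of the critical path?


Path A: 6 + 8 = 14
Path B: 3 + 4 = 7
Critical path = longest = max(14, 7)
= 14 (Path A)
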